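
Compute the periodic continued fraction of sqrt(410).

Write x_i = (sqrt(410) + m_i)/d_i with (m_0, d_0) = (0, 1). a_0 = floor(sqrt(410)) = 20, since 20^2 = 400 <= 410 < 441 = 21^2.
Iterate m_{i+1} = d_i*a_i - m_i, d_{i+1} = (410 - m_{i+1}^2)/d_i, a_{i+1} = floor((a_0 + m_{i+1})/d_{i+1}):
  m_1 = 1*20 - 0 = 20, d_1 = (410 - 20^2)/1 = 10/1 = 10, a_1 = floor((20 + 20)/10) = 4.
  m_2 = 10*4 - 20 = 20, d_2 = (410 - 20^2)/10 = 10/10 = 1, a_2 = floor((20 + 20)/1) = 40.
  m_3 = 1*40 - 20 = 20, d_3 = (410 - 20^2)/1 = 10/1 = 10: (m_3, d_3) = (m_1, d_1) = (20, 10), so from here the quotients repeat a_1, a_2; the period length is 2.
Hence the expansion of sqrt(410) is a_0 = 20 followed by the repeating block 4, 40 (period 2).

[20; (4, 40)]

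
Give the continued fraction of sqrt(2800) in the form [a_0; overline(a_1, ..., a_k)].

Write x_i = (sqrt(2800) + m_i)/d_i with (m_0, d_0) = (0, 1). a_0 = floor(sqrt(2800)) = 52, since 52^2 = 2704 <= 2800 < 2809 = 53^2.
Iterate m_{i+1} = d_i*a_i - m_i, d_{i+1} = (2800 - m_{i+1}^2)/d_i, a_{i+1} = floor((a_0 + m_{i+1})/d_{i+1}):
  m_1 = 1*52 - 0 = 52, d_1 = (2800 - 52^2)/1 = 96/1 = 96, a_1 = floor((52 + 52)/96) = 1.
  m_2 = 96*1 - 52 = 44, d_2 = (2800 - 44^2)/96 = 864/96 = 9, a_2 = floor((52 + 44)/9) = 10.
  m_3 = 9*10 - 44 = 46, d_3 = (2800 - 46^2)/9 = 684/9 = 76, a_3 = floor((52 + 46)/76) = 1.
  m_4 = 76*1 - 46 = 30, d_4 = (2800 - 30^2)/76 = 1900/76 = 25, a_4 = floor((52 + 30)/25) = 3.
  m_5 = 25*3 - 30 = 45, d_5 = (2800 - 45^2)/25 = 775/25 = 31, a_5 = floor((52 + 45)/31) = 3.
  m_6 = 31*3 - 45 = 48, d_6 = (2800 - 48^2)/31 = 496/31 = 16, a_6 = floor((52 + 48)/16) = 6.
  m_7 = 16*6 - 48 = 48, d_7 = (2800 - 48^2)/16 = 496/16 = 31, a_7 = floor((52 + 48)/31) = 3.
  m_8 = 31*3 - 48 = 45, d_8 = (2800 - 45^2)/31 = 775/31 = 25, a_8 = floor((52 + 45)/25) = 3.
  m_9 = 25*3 - 45 = 30, d_9 = (2800 - 30^2)/25 = 1900/25 = 76, a_9 = floor((52 + 30)/76) = 1.
  m_10 = 76*1 - 30 = 46, d_10 = (2800 - 46^2)/76 = 684/76 = 9, a_10 = floor((52 + 46)/9) = 10.
  m_11 = 9*10 - 46 = 44, d_11 = (2800 - 44^2)/9 = 864/9 = 96, a_11 = floor((52 + 44)/96) = 1.
  m_12 = 96*1 - 44 = 52, d_12 = (2800 - 52^2)/96 = 96/96 = 1, a_12 = floor((52 + 52)/1) = 104.
  m_13 = 1*104 - 52 = 52, d_13 = (2800 - 52^2)/1 = 96/1 = 96: (m_13, d_13) = (m_1, d_1) = (52, 96), so from here the quotients repeat a_1, ..., a_12; the period length is 12.
Hence the expansion of sqrt(2800) is a_0 = 52 followed by the repeating block 1, 10, 1, 3, 3, 6, 3, 3, 1, 10, 1, 104 (period 12).

[52; overline(1, 10, 1, 3, 3, 6, 3, 3, 1, 10, 1, 104)]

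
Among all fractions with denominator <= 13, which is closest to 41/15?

30/11

Expand x = 41/15 as a continued fraction with the Euclidean algorithm:
  41 = 2*15 + 11, so a_0 = 2.
  15 = 1*11 + 4, so a_1 = 1.
  11 = 2*4 + 3, so a_2 = 2.
  4 = 1*3 + 1, so a_3 = 1.
  3 = 3*1 + 0, so a_4 = 3.
so x = [2; 1, 2, 1, 3].
Convergents (p_i = a_i*p_{i-1} + p_{i-2}, q_i = a_i*q_{i-1} + q_{i-2} with p_{-2}=0, p_{-1}=1, q_{-2}=1, q_{-1}=0), until the denominator exceeds 13:
  i=0: a_0=2, p_0 = 2*1 + 0 = 2, q_0 = 2*0 + 1 = 1.
  i=1: a_1=1, p_1 = 1*2 + 1 = 3, q_1 = 1*1 + 0 = 1.
  i=2: a_2=2, p_2 = 2*3 + 2 = 8, q_2 = 2*1 + 1 = 3.
  i=3: a_3=1, p_3 = 1*8 + 3 = 11, q_3 = 1*3 + 1 = 4.
  i=4: a_4=3, p_4 = 3*11 + 8 = 41, q_4 = 3*4 + 3 = 15.
q_4 = 15 > 13, so the last convergent with denominator <= 13 is p_3/q_3 = 11/4.
The closest fraction with denominator <= 13 is either p_3/q_3 or the intermediate fraction (k*p_3 + p_2)/(k*q_3 + q_2) with the largest k >= 1 whose denominator stays <= 13; these approach x as k grows, and every other convergent or intermediate fraction in range is farther away.
Largest k: floor((13 - q_2)/q_3) = floor((13 - 3)/4) = 2.
That gives (2*11 + 8)/(2*4 + 3) = 30/11.
Compare the errors: |x - 11/4| = |41*4 - 11*15|/(15*4) = 1/60, and |x - 30/11| = |41*11 - 30*15|/(15*11) = 1/165.
Cross-multiplying, 1*60 = 60 < 165 = 1*165, so 1/165 is smaller: the intermediate fraction 30/11 is closer to x than 11/4.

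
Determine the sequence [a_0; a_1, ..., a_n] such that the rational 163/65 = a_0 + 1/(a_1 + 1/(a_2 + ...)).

[2; 1, 1, 32]

Run the Euclidean algorithm on 163 and 65; the successive quotients are the partial quotients a_0, a_1, ... (each step inverts the fractional part left over by the previous one):
  163 = 2*65 + 33, so a_0 = 2.
  65 = 1*33 + 32, so a_1 = 1.
  33 = 1*32 + 1, so a_2 = 1.
  32 = 32*1 + 0, so a_3 = 32.
The remainder reaches 0 after 4 divisions, so the expansion has 4 partial quotients, read off in order.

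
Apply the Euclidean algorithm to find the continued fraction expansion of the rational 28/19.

Run the Euclidean algorithm on 28 and 19; the successive quotients are the partial quotients a_0, a_1, ... (each step inverts the fractional part left over by the previous one):
  28 = 1*19 + 9, so a_0 = 1.
  19 = 2*9 + 1, so a_1 = 2.
  9 = 9*1 + 0, so a_2 = 9.
The remainder reaches 0 after 3 divisions, so the expansion has 3 partial quotients, read off in order.

[1; 2, 9]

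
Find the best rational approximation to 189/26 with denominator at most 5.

Expand x = 189/26 as a continued fraction with the Euclidean algorithm:
  189 = 7*26 + 7, so a_0 = 7.
  26 = 3*7 + 5, so a_1 = 3.
  7 = 1*5 + 2, so a_2 = 1.
  5 = 2*2 + 1, so a_3 = 2.
  2 = 2*1 + 0, so a_4 = 2.
so x = [7; 3, 1, 2, 2].
Convergents (p_i = a_i*p_{i-1} + p_{i-2}, q_i = a_i*q_{i-1} + q_{i-2} with p_{-2}=0, p_{-1}=1, q_{-2}=1, q_{-1}=0), until the denominator exceeds 5:
  i=0: a_0=7, p_0 = 7*1 + 0 = 7, q_0 = 7*0 + 1 = 1.
  i=1: a_1=3, p_1 = 3*7 + 1 = 22, q_1 = 3*1 + 0 = 3.
  i=2: a_2=1, p_2 = 1*22 + 7 = 29, q_2 = 1*3 + 1 = 4.
  i=3: a_3=2, p_3 = 2*29 + 22 = 80, q_3 = 2*4 + 3 = 11.
q_3 = 11 > 5, so the last convergent with denominator <= 5 is p_2/q_2 = 29/4.
The closest fraction with denominator <= 5 is either p_2/q_2 or the intermediate fraction (k*p_2 + p_1)/(k*q_2 + q_1) with the largest k >= 1 whose denominator stays <= 5; these approach x as k grows, and every other convergent or intermediate fraction in range is farther away.
Largest k: floor((5 - q_1)/q_2) = floor((5 - 3)/4) = 0.
Since k = 0, no intermediate fraction beyond p_2/q_2 has denominator <= 5, so the convergent 29/4 is the closest (its error is |189*4 - 29*26|/(26*4) = 2/104).

29/4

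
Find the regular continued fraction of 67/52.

[1; 3, 2, 7]

Run the Euclidean algorithm on 67 and 52; the successive quotients are the partial quotients a_0, a_1, ... (each step inverts the fractional part left over by the previous one):
  67 = 1*52 + 15, so a_0 = 1.
  52 = 3*15 + 7, so a_1 = 3.
  15 = 2*7 + 1, so a_2 = 2.
  7 = 7*1 + 0, so a_3 = 7.
The remainder reaches 0 after 4 divisions, so the expansion has 4 partial quotients, read off in order.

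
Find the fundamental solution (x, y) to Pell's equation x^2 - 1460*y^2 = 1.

(x, y) = (23915529, 625898)

First expand sqrt(1460) as a continued fraction. With x_i = (sqrt(1460) + m_i)/d_i and (m_0, d_0) = (0, 1): a_0 = floor(sqrt(1460)) = 38, since 38^2 = 1444 <= 1460 < 1521 = 39^2.
Iterate m_{i+1} = d_i*a_i - m_i, d_{i+1} = (1460 - m_{i+1}^2)/d_i, a_{i+1} = floor((a_0 + m_{i+1})/d_{i+1}):
  m_1 = 1*38 - 0 = 38, d_1 = (1460 - 38^2)/1 = 16/1 = 16, a_1 = floor((38 + 38)/16) = 4.
  m_2 = 16*4 - 38 = 26, d_2 = (1460 - 26^2)/16 = 784/16 = 49, a_2 = floor((38 + 26)/49) = 1.
  m_3 = 49*1 - 26 = 23, d_3 = (1460 - 23^2)/49 = 931/49 = 19, a_3 = floor((38 + 23)/19) = 3.
  m_4 = 19*3 - 23 = 34, d_4 = (1460 - 34^2)/19 = 304/19 = 16, a_4 = floor((38 + 34)/16) = 4.
  m_5 = 16*4 - 34 = 30, d_5 = (1460 - 30^2)/16 = 560/16 = 35, a_5 = floor((38 + 30)/35) = 1.
  m_6 = 35*1 - 30 = 5, d_6 = (1460 - 5^2)/35 = 1435/35 = 41, a_6 = floor((38 + 5)/41) = 1.
  m_7 = 41*1 - 5 = 36, d_7 = (1460 - 36^2)/41 = 164/41 = 4, a_7 = floor((38 + 36)/4) = 18.
  m_8 = 4*18 - 36 = 36, d_8 = (1460 - 36^2)/4 = 164/4 = 41, a_8 = floor((38 + 36)/41) = 1.
  m_9 = 41*1 - 36 = 5, d_9 = (1460 - 5^2)/41 = 1435/41 = 35, a_9 = floor((38 + 5)/35) = 1.
  m_10 = 35*1 - 5 = 30, d_10 = (1460 - 30^2)/35 = 560/35 = 16, a_10 = floor((38 + 30)/16) = 4.
  m_11 = 16*4 - 30 = 34, d_11 = (1460 - 34^2)/16 = 304/16 = 19, a_11 = floor((38 + 34)/19) = 3.
  m_12 = 19*3 - 34 = 23, d_12 = (1460 - 23^2)/19 = 931/19 = 49, a_12 = floor((38 + 23)/49) = 1.
  m_13 = 49*1 - 23 = 26, d_13 = (1460 - 26^2)/49 = 784/49 = 16, a_13 = floor((38 + 26)/16) = 4.
  m_14 = 16*4 - 26 = 38, d_14 = (1460 - 38^2)/16 = 16/16 = 1, a_14 = floor((38 + 38)/1) = 76.
  m_15 = 1*76 - 38 = 38, d_15 = (1460 - 38^2)/1 = 16/1 = 16: (m_15, d_15) = (m_1, d_1) = (38, 16), so from here the quotients repeat a_1, ..., a_14; the period length is 14.
So sqrt(1460) = [38; (4, 1, 3, 4, 1, 1, 18, 1, 1, 4, 3, 1, 4, 76)] with period length k = 14.
k is even, so the fundamental solution of x^2 - 1460y^2 = 1 is (p_{k-1}, q_{k-1}) = (p_13, q_13); compute convergents through index 13.
Convergents (p_i = a_i*p_{i-1} + p_{i-2}, q_i = a_i*q_{i-1} + q_{i-2} with p_{-2}=0, p_{-1}=1, q_{-2}=1, q_{-1}=0):
  i=0: a_0=38, p_0 = 38*1 + 0 = 38, q_0 = 38*0 + 1 = 1.
  i=1: a_1=4, p_1 = 4*38 + 1 = 153, q_1 = 4*1 + 0 = 4.
  i=2: a_2=1, p_2 = 1*153 + 38 = 191, q_2 = 1*4 + 1 = 5.
  i=3: a_3=3, p_3 = 3*191 + 153 = 726, q_3 = 3*5 + 4 = 19.
  i=4: a_4=4, p_4 = 4*726 + 191 = 3095, q_4 = 4*19 + 5 = 81.
  i=5: a_5=1, p_5 = 1*3095 + 726 = 3821, q_5 = 1*81 + 19 = 100.
  i=6: a_6=1, p_6 = 1*3821 + 3095 = 6916, q_6 = 1*100 + 81 = 181.
  i=7: a_7=18, p_7 = 18*6916 + 3821 = 128309, q_7 = 18*181 + 100 = 3358.
  i=8: a_8=1, p_8 = 1*128309 + 6916 = 135225, q_8 = 1*3358 + 181 = 3539.
  i=9: a_9=1, p_9 = 1*135225 + 128309 = 263534, q_9 = 1*3539 + 3358 = 6897.
  i=10: a_10=4, p_10 = 4*263534 + 135225 = 1189361, q_10 = 4*6897 + 3539 = 31127.
  i=11: a_11=3, p_11 = 3*1189361 + 263534 = 3831617, q_11 = 3*31127 + 6897 = 100278.
  i=12: a_12=1, p_12 = 1*3831617 + 1189361 = 5020978, q_12 = 1*100278 + 31127 = 131405.
  i=13: a_13=4, p_13 = 4*5020978 + 3831617 = 23915529, q_13 = 4*131405 + 100278 = 625898.
Check: 23915529^2 - 1460*625898^2 = 571952527349841 - 571952527349840 = 1, so (x, y) = (23915529, 625898) solves the equation, and by the theorem it is the least positive solution.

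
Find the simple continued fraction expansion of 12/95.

Run the Euclidean algorithm on 12 and 95; the successive quotients are the partial quotients a_0, a_1, ... (each step inverts the fractional part left over by the previous one):
  12 = 0*95 + 12, so a_0 = 0.
  95 = 7*12 + 11, so a_1 = 7.
  12 = 1*11 + 1, so a_2 = 1.
  11 = 11*1 + 0, so a_3 = 11.
The remainder reaches 0 after 4 divisions, so the expansion has 4 partial quotients, read off in order.

[0; 7, 1, 11]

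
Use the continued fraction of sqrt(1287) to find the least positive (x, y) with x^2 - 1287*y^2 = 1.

First expand sqrt(1287) as a continued fraction. With x_i = (sqrt(1287) + m_i)/d_i and (m_0, d_0) = (0, 1): a_0 = floor(sqrt(1287)) = 35, since 35^2 = 1225 <= 1287 < 1296 = 36^2.
Iterate m_{i+1} = d_i*a_i - m_i, d_{i+1} = (1287 - m_{i+1}^2)/d_i, a_{i+1} = floor((a_0 + m_{i+1})/d_{i+1}):
  m_1 = 1*35 - 0 = 35, d_1 = (1287 - 35^2)/1 = 62/1 = 62, a_1 = floor((35 + 35)/62) = 1.
  m_2 = 62*1 - 35 = 27, d_2 = (1287 - 27^2)/62 = 558/62 = 9, a_2 = floor((35 + 27)/9) = 6.
  m_3 = 9*6 - 27 = 27, d_3 = (1287 - 27^2)/9 = 558/9 = 62, a_3 = floor((35 + 27)/62) = 1.
  m_4 = 62*1 - 27 = 35, d_4 = (1287 - 35^2)/62 = 62/62 = 1, a_4 = floor((35 + 35)/1) = 70.
  m_5 = 1*70 - 35 = 35, d_5 = (1287 - 35^2)/1 = 62/1 = 62: (m_5, d_5) = (m_1, d_1) = (35, 62), so from here the quotients repeat a_1, ..., a_4; the period length is 4.
So sqrt(1287) = [35; (1, 6, 1, 70)] with period length k = 4.
k is even, so the fundamental solution of x^2 - 1287y^2 = 1 is (p_{k-1}, q_{k-1}) = (p_3, q_3); compute convergents through index 3.
Convergents (p_i = a_i*p_{i-1} + p_{i-2}, q_i = a_i*q_{i-1} + q_{i-2} with p_{-2}=0, p_{-1}=1, q_{-2}=1, q_{-1}=0):
  i=0: a_0=35, p_0 = 35*1 + 0 = 35, q_0 = 35*0 + 1 = 1.
  i=1: a_1=1, p_1 = 1*35 + 1 = 36, q_1 = 1*1 + 0 = 1.
  i=2: a_2=6, p_2 = 6*36 + 35 = 251, q_2 = 6*1 + 1 = 7.
  i=3: a_3=1, p_3 = 1*251 + 36 = 287, q_3 = 1*7 + 1 = 8.
Check: 287^2 - 1287*8^2 = 82369 - 82368 = 1, so (x, y) = (287, 8) solves the equation, and by the theorem it is the least positive solution.

(x, y) = (287, 8)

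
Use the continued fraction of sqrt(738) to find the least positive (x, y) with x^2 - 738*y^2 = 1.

First expand sqrt(738) as a continued fraction. With x_i = (sqrt(738) + m_i)/d_i and (m_0, d_0) = (0, 1): a_0 = floor(sqrt(738)) = 27, since 27^2 = 729 <= 738 < 784 = 28^2.
Iterate m_{i+1} = d_i*a_i - m_i, d_{i+1} = (738 - m_{i+1}^2)/d_i, a_{i+1} = floor((a_0 + m_{i+1})/d_{i+1}):
  m_1 = 1*27 - 0 = 27, d_1 = (738 - 27^2)/1 = 9/1 = 9, a_1 = floor((27 + 27)/9) = 6.
  m_2 = 9*6 - 27 = 27, d_2 = (738 - 27^2)/9 = 9/9 = 1, a_2 = floor((27 + 27)/1) = 54.
  m_3 = 1*54 - 27 = 27, d_3 = (738 - 27^2)/1 = 9/1 = 9: (m_3, d_3) = (m_1, d_1) = (27, 9), so from here the quotients repeat a_1, a_2; the period length is 2.
So sqrt(738) = [27; (6, 54)] with period length k = 2.
k is even, so the fundamental solution of x^2 - 738y^2 = 1 is (p_{k-1}, q_{k-1}) = (p_1, q_1); compute convergents through index 1.
Convergents (p_i = a_i*p_{i-1} + p_{i-2}, q_i = a_i*q_{i-1} + q_{i-2} with p_{-2}=0, p_{-1}=1, q_{-2}=1, q_{-1}=0):
  i=0: a_0=27, p_0 = 27*1 + 0 = 27, q_0 = 27*0 + 1 = 1.
  i=1: a_1=6, p_1 = 6*27 + 1 = 163, q_1 = 6*1 + 0 = 6.
Check: 163^2 - 738*6^2 = 26569 - 26568 = 1, so (x, y) = (163, 6) solves the equation, and by the theorem it is the least positive solution.

(x, y) = (163, 6)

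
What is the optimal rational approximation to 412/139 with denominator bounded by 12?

Expand x = 412/139 as a continued fraction with the Euclidean algorithm:
  412 = 2*139 + 134, so a_0 = 2.
  139 = 1*134 + 5, so a_1 = 1.
  134 = 26*5 + 4, so a_2 = 26.
  5 = 1*4 + 1, so a_3 = 1.
  4 = 4*1 + 0, so a_4 = 4.
so x = [2; 1, 26, 1, 4].
Convergents (p_i = a_i*p_{i-1} + p_{i-2}, q_i = a_i*q_{i-1} + q_{i-2} with p_{-2}=0, p_{-1}=1, q_{-2}=1, q_{-1}=0), until the denominator exceeds 12:
  i=0: a_0=2, p_0 = 2*1 + 0 = 2, q_0 = 2*0 + 1 = 1.
  i=1: a_1=1, p_1 = 1*2 + 1 = 3, q_1 = 1*1 + 0 = 1.
  i=2: a_2=26, p_2 = 26*3 + 2 = 80, q_2 = 26*1 + 1 = 27.
q_2 = 27 > 12, so the last convergent with denominator <= 12 is p_1/q_1 = 3/1.
The closest fraction with denominator <= 12 is either p_1/q_1 or the intermediate fraction (k*p_1 + p_0)/(k*q_1 + q_0) with the largest k >= 1 whose denominator stays <= 12; these approach x as k grows, and every other convergent or intermediate fraction in range is farther away.
Largest k: floor((12 - q_0)/q_1) = floor((12 - 1)/1) = 11.
That gives (11*3 + 2)/(11*1 + 1) = 35/12.
Compare the errors: |x - 3/1| = |412*1 - 3*139|/(139*1) = 5/139, and |x - 35/12| = |412*12 - 35*139|/(139*12) = 79/1668.
Cross-multiplying, 5*1668 = 8340 < 10981 = 79*139, so 5/139 is smaller: the convergent 3/1 is closer to x than 35/12.

3/1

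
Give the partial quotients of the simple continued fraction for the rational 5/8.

[0; 1, 1, 1, 2]

Run the Euclidean algorithm on 5 and 8; the successive quotients are the partial quotients a_0, a_1, ... (each step inverts the fractional part left over by the previous one):
  5 = 0*8 + 5, so a_0 = 0.
  8 = 1*5 + 3, so a_1 = 1.
  5 = 1*3 + 2, so a_2 = 1.
  3 = 1*2 + 1, so a_3 = 1.
  2 = 2*1 + 0, so a_4 = 2.
The remainder reaches 0 after 5 divisions, so the expansion has 5 partial quotients, read off in order.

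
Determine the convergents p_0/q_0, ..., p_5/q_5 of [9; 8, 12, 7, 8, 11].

Using the convergent recurrence p_i = a_i*p_{i-1} + p_{i-2}, q_i = a_i*q_{i-1} + q_{i-2} with p_{-2}=0, p_{-1}=1, q_{-2}=1, q_{-1}=0:
  i=0: a_0=9, p_0 = 9*1 + 0 = 9, q_0 = 9*0 + 1 = 1.
  i=1: a_1=8, p_1 = 8*9 + 1 = 73, q_1 = 8*1 + 0 = 8.
  i=2: a_2=12, p_2 = 12*73 + 9 = 885, q_2 = 12*8 + 1 = 97.
  i=3: a_3=7, p_3 = 7*885 + 73 = 6268, q_3 = 7*97 + 8 = 687.
  i=4: a_4=8, p_4 = 8*6268 + 885 = 51029, q_4 = 8*687 + 97 = 5593.
  i=5: a_5=11, p_5 = 11*51029 + 6268 = 567587, q_5 = 11*5593 + 687 = 62210.

9/1, 73/8, 885/97, 6268/687, 51029/5593, 567587/62210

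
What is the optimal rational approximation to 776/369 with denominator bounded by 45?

82/39

Expand x = 776/369 as a continued fraction with the Euclidean algorithm:
  776 = 2*369 + 38, so a_0 = 2.
  369 = 9*38 + 27, so a_1 = 9.
  38 = 1*27 + 11, so a_2 = 1.
  27 = 2*11 + 5, so a_3 = 2.
  11 = 2*5 + 1, so a_4 = 2.
  5 = 5*1 + 0, so a_5 = 5.
so x = [2; 9, 1, 2, 2, 5].
Convergents (p_i = a_i*p_{i-1} + p_{i-2}, q_i = a_i*q_{i-1} + q_{i-2} with p_{-2}=0, p_{-1}=1, q_{-2}=1, q_{-1}=0), until the denominator exceeds 45:
  i=0: a_0=2, p_0 = 2*1 + 0 = 2, q_0 = 2*0 + 1 = 1.
  i=1: a_1=9, p_1 = 9*2 + 1 = 19, q_1 = 9*1 + 0 = 9.
  i=2: a_2=1, p_2 = 1*19 + 2 = 21, q_2 = 1*9 + 1 = 10.
  i=3: a_3=2, p_3 = 2*21 + 19 = 61, q_3 = 2*10 + 9 = 29.
  i=4: a_4=2, p_4 = 2*61 + 21 = 143, q_4 = 2*29 + 10 = 68.
q_4 = 68 > 45, so the last convergent with denominator <= 45 is p_3/q_3 = 61/29.
The closest fraction with denominator <= 45 is either p_3/q_3 or the intermediate fraction (k*p_3 + p_2)/(k*q_3 + q_2) with the largest k >= 1 whose denominator stays <= 45; these approach x as k grows, and every other convergent or intermediate fraction in range is farther away.
Largest k: floor((45 - q_2)/q_3) = floor((45 - 10)/29) = 1.
That gives (1*61 + 21)/(1*29 + 10) = 82/39.
Compare the errors: |x - 61/29| = |776*29 - 61*369|/(369*29) = 5/10701, and |x - 82/39| = |776*39 - 82*369|/(369*39) = 6/14391.
Cross-multiplying, 6*10701 = 64206 < 71955 = 5*14391, so 6/14391 is smaller: the intermediate fraction 82/39 is closer to x than 61/29.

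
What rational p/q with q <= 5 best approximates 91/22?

Expand x = 91/22 as a continued fraction with the Euclidean algorithm:
  91 = 4*22 + 3, so a_0 = 4.
  22 = 7*3 + 1, so a_1 = 7.
  3 = 3*1 + 0, so a_2 = 3.
so x = [4; 7, 3].
Convergents (p_i = a_i*p_{i-1} + p_{i-2}, q_i = a_i*q_{i-1} + q_{i-2} with p_{-2}=0, p_{-1}=1, q_{-2}=1, q_{-1}=0), until the denominator exceeds 5:
  i=0: a_0=4, p_0 = 4*1 + 0 = 4, q_0 = 4*0 + 1 = 1.
  i=1: a_1=7, p_1 = 7*4 + 1 = 29, q_1 = 7*1 + 0 = 7.
q_1 = 7 > 5, so the last convergent with denominator <= 5 is p_0/q_0 = 4/1.
The closest fraction with denominator <= 5 is either p_0/q_0 or the intermediate fraction (k*p_0 + p_{-1})/(k*q_0 + q_{-1}) with the largest k >= 1 whose denominator stays <= 5; these approach x as k grows, and every other convergent or intermediate fraction in range is farther away.
Largest k: floor((5 - q_{-1})/q_0) = floor((5 - 0)/1) = 5 (using the seeds p_{-1} = 1, q_{-1} = 0).
That gives (5*4 + 1)/(5*1 + 0) = 21/5.
Compare the errors: |x - 4/1| = |91*1 - 4*22|/(22*1) = 3/22, and |x - 21/5| = |91*5 - 21*22|/(22*5) = 7/110.
Cross-multiplying, 7*22 = 154 < 330 = 3*110, so 7/110 is smaller: the intermediate fraction 21/5 is closer to x than 4/1.

21/5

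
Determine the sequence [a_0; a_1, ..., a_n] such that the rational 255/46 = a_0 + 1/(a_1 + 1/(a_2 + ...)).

[5; 1, 1, 5, 4]

Run the Euclidean algorithm on 255 and 46; the successive quotients are the partial quotients a_0, a_1, ... (each step inverts the fractional part left over by the previous one):
  255 = 5*46 + 25, so a_0 = 5.
  46 = 1*25 + 21, so a_1 = 1.
  25 = 1*21 + 4, so a_2 = 1.
  21 = 5*4 + 1, so a_3 = 5.
  4 = 4*1 + 0, so a_4 = 4.
The remainder reaches 0 after 5 divisions, so the expansion has 5 partial quotients, read off in order.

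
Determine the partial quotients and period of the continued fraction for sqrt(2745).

Write x_i = (sqrt(2745) + m_i)/d_i with (m_0, d_0) = (0, 1). a_0 = floor(sqrt(2745)) = 52, since 52^2 = 2704 <= 2745 < 2809 = 53^2.
Iterate m_{i+1} = d_i*a_i - m_i, d_{i+1} = (2745 - m_{i+1}^2)/d_i, a_{i+1} = floor((a_0 + m_{i+1})/d_{i+1}):
  m_1 = 1*52 - 0 = 52, d_1 = (2745 - 52^2)/1 = 41/1 = 41, a_1 = floor((52 + 52)/41) = 2.
  m_2 = 41*2 - 52 = 30, d_2 = (2745 - 30^2)/41 = 1845/41 = 45, a_2 = floor((52 + 30)/45) = 1.
  m_3 = 45*1 - 30 = 15, d_3 = (2745 - 15^2)/45 = 2520/45 = 56, a_3 = floor((52 + 15)/56) = 1.
  m_4 = 56*1 - 15 = 41, d_4 = (2745 - 41^2)/56 = 1064/56 = 19, a_4 = floor((52 + 41)/19) = 4.
  m_5 = 19*4 - 41 = 35, d_5 = (2745 - 35^2)/19 = 1520/19 = 80, a_5 = floor((52 + 35)/80) = 1.
  m_6 = 80*1 - 35 = 45, d_6 = (2745 - 45^2)/80 = 720/80 = 9, a_6 = floor((52 + 45)/9) = 10.
  m_7 = 9*10 - 45 = 45, d_7 = (2745 - 45^2)/9 = 720/9 = 80, a_7 = floor((52 + 45)/80) = 1.
  m_8 = 80*1 - 45 = 35, d_8 = (2745 - 35^2)/80 = 1520/80 = 19, a_8 = floor((52 + 35)/19) = 4.
  m_9 = 19*4 - 35 = 41, d_9 = (2745 - 41^2)/19 = 1064/19 = 56, a_9 = floor((52 + 41)/56) = 1.
  m_10 = 56*1 - 41 = 15, d_10 = (2745 - 15^2)/56 = 2520/56 = 45, a_10 = floor((52 + 15)/45) = 1.
  m_11 = 45*1 - 15 = 30, d_11 = (2745 - 30^2)/45 = 1845/45 = 41, a_11 = floor((52 + 30)/41) = 2.
  m_12 = 41*2 - 30 = 52, d_12 = (2745 - 52^2)/41 = 41/41 = 1, a_12 = floor((52 + 52)/1) = 104.
  m_13 = 1*104 - 52 = 52, d_13 = (2745 - 52^2)/1 = 41/1 = 41: (m_13, d_13) = (m_1, d_1) = (52, 41), so from here the quotients repeat a_1, ..., a_12; the period length is 12.
Hence the expansion of sqrt(2745) is a_0 = 52 followed by the repeating block 2, 1, 1, 4, 1, 10, 1, 4, 1, 1, 2, 104 (period 12).

[52; (2, 1, 1, 4, 1, 10, 1, 4, 1, 1, 2, 104)]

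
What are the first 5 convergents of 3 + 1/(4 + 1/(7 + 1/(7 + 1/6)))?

Using the convergent recurrence p_i = a_i*p_{i-1} + p_{i-2}, q_i = a_i*q_{i-1} + q_{i-2} with p_{-2}=0, p_{-1}=1, q_{-2}=1, q_{-1}=0:
  i=0: a_0=3, p_0 = 3*1 + 0 = 3, q_0 = 3*0 + 1 = 1.
  i=1: a_1=4, p_1 = 4*3 + 1 = 13, q_1 = 4*1 + 0 = 4.
  i=2: a_2=7, p_2 = 7*13 + 3 = 94, q_2 = 7*4 + 1 = 29.
  i=3: a_3=7, p_3 = 7*94 + 13 = 671, q_3 = 7*29 + 4 = 207.
  i=4: a_4=6, p_4 = 6*671 + 94 = 4120, q_4 = 6*207 + 29 = 1271.

3/1, 13/4, 94/29, 671/207, 4120/1271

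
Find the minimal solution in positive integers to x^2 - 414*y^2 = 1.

(x, y) = (24335, 1196)

First expand sqrt(414) as a continued fraction. With x_i = (sqrt(414) + m_i)/d_i and (m_0, d_0) = (0, 1): a_0 = floor(sqrt(414)) = 20, since 20^2 = 400 <= 414 < 441 = 21^2.
Iterate m_{i+1} = d_i*a_i - m_i, d_{i+1} = (414 - m_{i+1}^2)/d_i, a_{i+1} = floor((a_0 + m_{i+1})/d_{i+1}):
  m_1 = 1*20 - 0 = 20, d_1 = (414 - 20^2)/1 = 14/1 = 14, a_1 = floor((20 + 20)/14) = 2.
  m_2 = 14*2 - 20 = 8, d_2 = (414 - 8^2)/14 = 350/14 = 25, a_2 = floor((20 + 8)/25) = 1.
  m_3 = 25*1 - 8 = 17, d_3 = (414 - 17^2)/25 = 125/25 = 5, a_3 = floor((20 + 17)/5) = 7.
  m_4 = 5*7 - 17 = 18, d_4 = (414 - 18^2)/5 = 90/5 = 18, a_4 = floor((20 + 18)/18) = 2.
  m_5 = 18*2 - 18 = 18, d_5 = (414 - 18^2)/18 = 90/18 = 5, a_5 = floor((20 + 18)/5) = 7.
  m_6 = 5*7 - 18 = 17, d_6 = (414 - 17^2)/5 = 125/5 = 25, a_6 = floor((20 + 17)/25) = 1.
  m_7 = 25*1 - 17 = 8, d_7 = (414 - 8^2)/25 = 350/25 = 14, a_7 = floor((20 + 8)/14) = 2.
  m_8 = 14*2 - 8 = 20, d_8 = (414 - 20^2)/14 = 14/14 = 1, a_8 = floor((20 + 20)/1) = 40.
  m_9 = 1*40 - 20 = 20, d_9 = (414 - 20^2)/1 = 14/1 = 14: (m_9, d_9) = (m_1, d_1) = (20, 14), so from here the quotients repeat a_1, ..., a_8; the period length is 8.
So sqrt(414) = [20; (2, 1, 7, 2, 7, 1, 2, 40)] with period length k = 8.
k is even, so the fundamental solution of x^2 - 414y^2 = 1 is (p_{k-1}, q_{k-1}) = (p_7, q_7); compute convergents through index 7.
Convergents (p_i = a_i*p_{i-1} + p_{i-2}, q_i = a_i*q_{i-1} + q_{i-2} with p_{-2}=0, p_{-1}=1, q_{-2}=1, q_{-1}=0):
  i=0: a_0=20, p_0 = 20*1 + 0 = 20, q_0 = 20*0 + 1 = 1.
  i=1: a_1=2, p_1 = 2*20 + 1 = 41, q_1 = 2*1 + 0 = 2.
  i=2: a_2=1, p_2 = 1*41 + 20 = 61, q_2 = 1*2 + 1 = 3.
  i=3: a_3=7, p_3 = 7*61 + 41 = 468, q_3 = 7*3 + 2 = 23.
  i=4: a_4=2, p_4 = 2*468 + 61 = 997, q_4 = 2*23 + 3 = 49.
  i=5: a_5=7, p_5 = 7*997 + 468 = 7447, q_5 = 7*49 + 23 = 366.
  i=6: a_6=1, p_6 = 1*7447 + 997 = 8444, q_6 = 1*366 + 49 = 415.
  i=7: a_7=2, p_7 = 2*8444 + 7447 = 24335, q_7 = 2*415 + 366 = 1196.
Check: 24335^2 - 414*1196^2 = 592192225 - 592192224 = 1, so (x, y) = (24335, 1196) solves the equation, and by the theorem it is the least positive solution.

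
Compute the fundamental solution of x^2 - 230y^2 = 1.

First expand sqrt(230) as a continued fraction. With x_i = (sqrt(230) + m_i)/d_i and (m_0, d_0) = (0, 1): a_0 = floor(sqrt(230)) = 15, since 15^2 = 225 <= 230 < 256 = 16^2.
Iterate m_{i+1} = d_i*a_i - m_i, d_{i+1} = (230 - m_{i+1}^2)/d_i, a_{i+1} = floor((a_0 + m_{i+1})/d_{i+1}):
  m_1 = 1*15 - 0 = 15, d_1 = (230 - 15^2)/1 = 5/1 = 5, a_1 = floor((15 + 15)/5) = 6.
  m_2 = 5*6 - 15 = 15, d_2 = (230 - 15^2)/5 = 5/5 = 1, a_2 = floor((15 + 15)/1) = 30.
  m_3 = 1*30 - 15 = 15, d_3 = (230 - 15^2)/1 = 5/1 = 5: (m_3, d_3) = (m_1, d_1) = (15, 5), so from here the quotients repeat a_1, a_2; the period length is 2.
So sqrt(230) = [15; (6, 30)] with period length k = 2.
k is even, so the fundamental solution of x^2 - 230y^2 = 1 is (p_{k-1}, q_{k-1}) = (p_1, q_1); compute convergents through index 1.
Convergents (p_i = a_i*p_{i-1} + p_{i-2}, q_i = a_i*q_{i-1} + q_{i-2} with p_{-2}=0, p_{-1}=1, q_{-2}=1, q_{-1}=0):
  i=0: a_0=15, p_0 = 15*1 + 0 = 15, q_0 = 15*0 + 1 = 1.
  i=1: a_1=6, p_1 = 6*15 + 1 = 91, q_1 = 6*1 + 0 = 6.
Check: 91^2 - 230*6^2 = 8281 - 8280 = 1, so (x, y) = (91, 6) solves the equation, and by the theorem it is the least positive solution.

(x, y) = (91, 6)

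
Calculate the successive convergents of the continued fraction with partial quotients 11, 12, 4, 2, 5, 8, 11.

Using the convergent recurrence p_i = a_i*p_{i-1} + p_{i-2}, q_i = a_i*q_{i-1} + q_{i-2} with p_{-2}=0, p_{-1}=1, q_{-2}=1, q_{-1}=0:
  i=0: a_0=11, p_0 = 11*1 + 0 = 11, q_0 = 11*0 + 1 = 1.
  i=1: a_1=12, p_1 = 12*11 + 1 = 133, q_1 = 12*1 + 0 = 12.
  i=2: a_2=4, p_2 = 4*133 + 11 = 543, q_2 = 4*12 + 1 = 49.
  i=3: a_3=2, p_3 = 2*543 + 133 = 1219, q_3 = 2*49 + 12 = 110.
  i=4: a_4=5, p_4 = 5*1219 + 543 = 6638, q_4 = 5*110 + 49 = 599.
  i=5: a_5=8, p_5 = 8*6638 + 1219 = 54323, q_5 = 8*599 + 110 = 4902.
  i=6: a_6=11, p_6 = 11*54323 + 6638 = 604191, q_6 = 11*4902 + 599 = 54521.

11/1, 133/12, 543/49, 1219/110, 6638/599, 54323/4902, 604191/54521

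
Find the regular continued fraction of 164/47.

Run the Euclidean algorithm on 164 and 47; the successive quotients are the partial quotients a_0, a_1, ... (each step inverts the fractional part left over by the previous one):
  164 = 3*47 + 23, so a_0 = 3.
  47 = 2*23 + 1, so a_1 = 2.
  23 = 23*1 + 0, so a_2 = 23.
The remainder reaches 0 after 3 divisions, so the expansion has 3 partial quotients, read off in order.

[3; 2, 23]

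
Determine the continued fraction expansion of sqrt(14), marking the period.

[3; (1, 2, 1, 6)]

Write x_i = (sqrt(14) + m_i)/d_i with (m_0, d_0) = (0, 1). a_0 = floor(sqrt(14)) = 3, since 3^2 = 9 <= 14 < 16 = 4^2.
Iterate m_{i+1} = d_i*a_i - m_i, d_{i+1} = (14 - m_{i+1}^2)/d_i, a_{i+1} = floor((a_0 + m_{i+1})/d_{i+1}):
  m_1 = 1*3 - 0 = 3, d_1 = (14 - 3^2)/1 = 5/1 = 5, a_1 = floor((3 + 3)/5) = 1.
  m_2 = 5*1 - 3 = 2, d_2 = (14 - 2^2)/5 = 10/5 = 2, a_2 = floor((3 + 2)/2) = 2.
  m_3 = 2*2 - 2 = 2, d_3 = (14 - 2^2)/2 = 10/2 = 5, a_3 = floor((3 + 2)/5) = 1.
  m_4 = 5*1 - 2 = 3, d_4 = (14 - 3^2)/5 = 5/5 = 1, a_4 = floor((3 + 3)/1) = 6.
  m_5 = 1*6 - 3 = 3, d_5 = (14 - 3^2)/1 = 5/1 = 5: (m_5, d_5) = (m_1, d_1) = (3, 5), so from here the quotients repeat a_1, ..., a_4; the period length is 4.
Hence the expansion of sqrt(14) is a_0 = 3 followed by the repeating block 1, 2, 1, 6 (period 4).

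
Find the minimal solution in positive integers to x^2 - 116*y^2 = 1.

First expand sqrt(116) as a continued fraction. With x_i = (sqrt(116) + m_i)/d_i and (m_0, d_0) = (0, 1): a_0 = floor(sqrt(116)) = 10, since 10^2 = 100 <= 116 < 121 = 11^2.
Iterate m_{i+1} = d_i*a_i - m_i, d_{i+1} = (116 - m_{i+1}^2)/d_i, a_{i+1} = floor((a_0 + m_{i+1})/d_{i+1}):
  m_1 = 1*10 - 0 = 10, d_1 = (116 - 10^2)/1 = 16/1 = 16, a_1 = floor((10 + 10)/16) = 1.
  m_2 = 16*1 - 10 = 6, d_2 = (116 - 6^2)/16 = 80/16 = 5, a_2 = floor((10 + 6)/5) = 3.
  m_3 = 5*3 - 6 = 9, d_3 = (116 - 9^2)/5 = 35/5 = 7, a_3 = floor((10 + 9)/7) = 2.
  m_4 = 7*2 - 9 = 5, d_4 = (116 - 5^2)/7 = 91/7 = 13, a_4 = floor((10 + 5)/13) = 1.
  m_5 = 13*1 - 5 = 8, d_5 = (116 - 8^2)/13 = 52/13 = 4, a_5 = floor((10 + 8)/4) = 4.
  m_6 = 4*4 - 8 = 8, d_6 = (116 - 8^2)/4 = 52/4 = 13, a_6 = floor((10 + 8)/13) = 1.
  m_7 = 13*1 - 8 = 5, d_7 = (116 - 5^2)/13 = 91/13 = 7, a_7 = floor((10 + 5)/7) = 2.
  m_8 = 7*2 - 5 = 9, d_8 = (116 - 9^2)/7 = 35/7 = 5, a_8 = floor((10 + 9)/5) = 3.
  m_9 = 5*3 - 9 = 6, d_9 = (116 - 6^2)/5 = 80/5 = 16, a_9 = floor((10 + 6)/16) = 1.
  m_10 = 16*1 - 6 = 10, d_10 = (116 - 10^2)/16 = 16/16 = 1, a_10 = floor((10 + 10)/1) = 20.
  m_11 = 1*20 - 10 = 10, d_11 = (116 - 10^2)/1 = 16/1 = 16: (m_11, d_11) = (m_1, d_1) = (10, 16), so from here the quotients repeat a_1, ..., a_10; the period length is 10.
So sqrt(116) = [10; (1, 3, 2, 1, 4, 1, 2, 3, 1, 20)] with period length k = 10.
k is even, so the fundamental solution of x^2 - 116y^2 = 1 is (p_{k-1}, q_{k-1}) = (p_9, q_9); compute convergents through index 9.
Convergents (p_i = a_i*p_{i-1} + p_{i-2}, q_i = a_i*q_{i-1} + q_{i-2} with p_{-2}=0, p_{-1}=1, q_{-2}=1, q_{-1}=0):
  i=0: a_0=10, p_0 = 10*1 + 0 = 10, q_0 = 10*0 + 1 = 1.
  i=1: a_1=1, p_1 = 1*10 + 1 = 11, q_1 = 1*1 + 0 = 1.
  i=2: a_2=3, p_2 = 3*11 + 10 = 43, q_2 = 3*1 + 1 = 4.
  i=3: a_3=2, p_3 = 2*43 + 11 = 97, q_3 = 2*4 + 1 = 9.
  i=4: a_4=1, p_4 = 1*97 + 43 = 140, q_4 = 1*9 + 4 = 13.
  i=5: a_5=4, p_5 = 4*140 + 97 = 657, q_5 = 4*13 + 9 = 61.
  i=6: a_6=1, p_6 = 1*657 + 140 = 797, q_6 = 1*61 + 13 = 74.
  i=7: a_7=2, p_7 = 2*797 + 657 = 2251, q_7 = 2*74 + 61 = 209.
  i=8: a_8=3, p_8 = 3*2251 + 797 = 7550, q_8 = 3*209 + 74 = 701.
  i=9: a_9=1, p_9 = 1*7550 + 2251 = 9801, q_9 = 1*701 + 209 = 910.
Check: 9801^2 - 116*910^2 = 96059601 - 96059600 = 1, so (x, y) = (9801, 910) solves the equation, and by the theorem it is the least positive solution.

(x, y) = (9801, 910)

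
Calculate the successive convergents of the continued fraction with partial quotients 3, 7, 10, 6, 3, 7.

Using the convergent recurrence p_i = a_i*p_{i-1} + p_{i-2}, q_i = a_i*q_{i-1} + q_{i-2} with p_{-2}=0, p_{-1}=1, q_{-2}=1, q_{-1}=0:
  i=0: a_0=3, p_0 = 3*1 + 0 = 3, q_0 = 3*0 + 1 = 1.
  i=1: a_1=7, p_1 = 7*3 + 1 = 22, q_1 = 7*1 + 0 = 7.
  i=2: a_2=10, p_2 = 10*22 + 3 = 223, q_2 = 10*7 + 1 = 71.
  i=3: a_3=6, p_3 = 6*223 + 22 = 1360, q_3 = 6*71 + 7 = 433.
  i=4: a_4=3, p_4 = 3*1360 + 223 = 4303, q_4 = 3*433 + 71 = 1370.
  i=5: a_5=7, p_5 = 7*4303 + 1360 = 31481, q_5 = 7*1370 + 433 = 10023.

3/1, 22/7, 223/71, 1360/433, 4303/1370, 31481/10023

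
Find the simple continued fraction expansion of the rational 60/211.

Run the Euclidean algorithm on 60 and 211; the successive quotients are the partial quotients a_0, a_1, ... (each step inverts the fractional part left over by the previous one):
  60 = 0*211 + 60, so a_0 = 0.
  211 = 3*60 + 31, so a_1 = 3.
  60 = 1*31 + 29, so a_2 = 1.
  31 = 1*29 + 2, so a_3 = 1.
  29 = 14*2 + 1, so a_4 = 14.
  2 = 2*1 + 0, so a_5 = 2.
The remainder reaches 0 after 6 divisions, so the expansion has 6 partial quotients, read off in order.

[0; 3, 1, 1, 14, 2]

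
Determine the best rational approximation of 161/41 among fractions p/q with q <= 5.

4/1

Expand x = 161/41 as a continued fraction with the Euclidean algorithm:
  161 = 3*41 + 38, so a_0 = 3.
  41 = 1*38 + 3, so a_1 = 1.
  38 = 12*3 + 2, so a_2 = 12.
  3 = 1*2 + 1, so a_3 = 1.
  2 = 2*1 + 0, so a_4 = 2.
so x = [3; 1, 12, 1, 2].
Convergents (p_i = a_i*p_{i-1} + p_{i-2}, q_i = a_i*q_{i-1} + q_{i-2} with p_{-2}=0, p_{-1}=1, q_{-2}=1, q_{-1}=0), until the denominator exceeds 5:
  i=0: a_0=3, p_0 = 3*1 + 0 = 3, q_0 = 3*0 + 1 = 1.
  i=1: a_1=1, p_1 = 1*3 + 1 = 4, q_1 = 1*1 + 0 = 1.
  i=2: a_2=12, p_2 = 12*4 + 3 = 51, q_2 = 12*1 + 1 = 13.
q_2 = 13 > 5, so the last convergent with denominator <= 5 is p_1/q_1 = 4/1.
The closest fraction with denominator <= 5 is either p_1/q_1 or the intermediate fraction (k*p_1 + p_0)/(k*q_1 + q_0) with the largest k >= 1 whose denominator stays <= 5; these approach x as k grows, and every other convergent or intermediate fraction in range is farther away.
Largest k: floor((5 - q_0)/q_1) = floor((5 - 1)/1) = 4.
That gives (4*4 + 3)/(4*1 + 1) = 19/5.
Compare the errors: |x - 4/1| = |161*1 - 4*41|/(41*1) = 3/41, and |x - 19/5| = |161*5 - 19*41|/(41*5) = 26/205.
Cross-multiplying, 3*205 = 615 < 1066 = 26*41, so 3/41 is smaller: the convergent 4/1 is closer to x than 19/5.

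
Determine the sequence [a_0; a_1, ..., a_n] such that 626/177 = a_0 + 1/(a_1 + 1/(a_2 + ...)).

Run the Euclidean algorithm on 626 and 177; the successive quotients are the partial quotients a_0, a_1, ... (each step inverts the fractional part left over by the previous one):
  626 = 3*177 + 95, so a_0 = 3.
  177 = 1*95 + 82, so a_1 = 1.
  95 = 1*82 + 13, so a_2 = 1.
  82 = 6*13 + 4, so a_3 = 6.
  13 = 3*4 + 1, so a_4 = 3.
  4 = 4*1 + 0, so a_5 = 4.
The remainder reaches 0 after 6 divisions, so the expansion has 6 partial quotients, read off in order.

[3; 1, 1, 6, 3, 4]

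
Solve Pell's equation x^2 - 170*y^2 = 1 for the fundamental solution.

(x, y) = (339, 26)

First expand sqrt(170) as a continued fraction. With x_i = (sqrt(170) + m_i)/d_i and (m_0, d_0) = (0, 1): a_0 = floor(sqrt(170)) = 13, since 13^2 = 169 <= 170 < 196 = 14^2.
Iterate m_{i+1} = d_i*a_i - m_i, d_{i+1} = (170 - m_{i+1}^2)/d_i, a_{i+1} = floor((a_0 + m_{i+1})/d_{i+1}):
  m_1 = 1*13 - 0 = 13, d_1 = (170 - 13^2)/1 = 1/1 = 1, a_1 = floor((13 + 13)/1) = 26.
  m_2 = 1*26 - 13 = 13, d_2 = (170 - 13^2)/1 = 1/1 = 1: (m_2, d_2) = (m_1, d_1) = (13, 1), so from here the quotient a_1 repeats; the period length is 1.
So sqrt(170) = [13; (26)] with period length k = 1.
k is odd, so (p_{k-1}, q_{k-1}) only solves x^2 - 170y^2 = -1 and the fundamental solution of x^2 - 170y^2 = 1 is (p_{2k-1}, q_{2k-1}) = (p_1, q_1); compute convergents through index 1, running through the period twice.
Convergents (p_i = a_i*p_{i-1} + p_{i-2}, q_i = a_i*q_{i-1} + q_{i-2} with p_{-2}=0, p_{-1}=1, q_{-2}=1, q_{-1}=0):
  i=0: a_0=13, p_0 = 13*1 + 0 = 13, q_0 = 13*0 + 1 = 1.
  i=1: a_1=26, p_1 = 26*13 + 1 = 339, q_1 = 26*1 + 0 = 26.
Indeed p_0^2 - 170*q_0^2 = 169 - 170 = -1, not +1.
Check: 339^2 - 170*26^2 = 114921 - 114920 = 1, so (x, y) = (339, 26) solves the equation, and by the theorem it is the least positive solution.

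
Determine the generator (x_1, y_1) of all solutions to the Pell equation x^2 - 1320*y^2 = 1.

First expand sqrt(1320) as a continued fraction. With x_i = (sqrt(1320) + m_i)/d_i and (m_0, d_0) = (0, 1): a_0 = floor(sqrt(1320)) = 36, since 36^2 = 1296 <= 1320 < 1369 = 37^2.
Iterate m_{i+1} = d_i*a_i - m_i, d_{i+1} = (1320 - m_{i+1}^2)/d_i, a_{i+1} = floor((a_0 + m_{i+1})/d_{i+1}):
  m_1 = 1*36 - 0 = 36, d_1 = (1320 - 36^2)/1 = 24/1 = 24, a_1 = floor((36 + 36)/24) = 3.
  m_2 = 24*3 - 36 = 36, d_2 = (1320 - 36^2)/24 = 24/24 = 1, a_2 = floor((36 + 36)/1) = 72.
  m_3 = 1*72 - 36 = 36, d_3 = (1320 - 36^2)/1 = 24/1 = 24: (m_3, d_3) = (m_1, d_1) = (36, 24), so from here the quotients repeat a_1, a_2; the period length is 2.
So sqrt(1320) = [36; (3, 72)] with period length k = 2.
k is even, so the fundamental solution of x^2 - 1320y^2 = 1 is (p_{k-1}, q_{k-1}) = (p_1, q_1); compute convergents through index 1.
Convergents (p_i = a_i*p_{i-1} + p_{i-2}, q_i = a_i*q_{i-1} + q_{i-2} with p_{-2}=0, p_{-1}=1, q_{-2}=1, q_{-1}=0):
  i=0: a_0=36, p_0 = 36*1 + 0 = 36, q_0 = 36*0 + 1 = 1.
  i=1: a_1=3, p_1 = 3*36 + 1 = 109, q_1 = 3*1 + 0 = 3.
Check: 109^2 - 1320*3^2 = 11881 - 11880 = 1, so (x, y) = (109, 3) solves the equation, and by the theorem it is the least positive solution.

(x, y) = (109, 3)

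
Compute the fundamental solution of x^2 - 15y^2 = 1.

(x, y) = (4, 1)

First expand sqrt(15) as a continued fraction. With x_i = (sqrt(15) + m_i)/d_i and (m_0, d_0) = (0, 1): a_0 = floor(sqrt(15)) = 3, since 3^2 = 9 <= 15 < 16 = 4^2.
Iterate m_{i+1} = d_i*a_i - m_i, d_{i+1} = (15 - m_{i+1}^2)/d_i, a_{i+1} = floor((a_0 + m_{i+1})/d_{i+1}):
  m_1 = 1*3 - 0 = 3, d_1 = (15 - 3^2)/1 = 6/1 = 6, a_1 = floor((3 + 3)/6) = 1.
  m_2 = 6*1 - 3 = 3, d_2 = (15 - 3^2)/6 = 6/6 = 1, a_2 = floor((3 + 3)/1) = 6.
  m_3 = 1*6 - 3 = 3, d_3 = (15 - 3^2)/1 = 6/1 = 6: (m_3, d_3) = (m_1, d_1) = (3, 6), so from here the quotients repeat a_1, a_2; the period length is 2.
So sqrt(15) = [3; (1, 6)] with period length k = 2.
k is even, so the fundamental solution of x^2 - 15y^2 = 1 is (p_{k-1}, q_{k-1}) = (p_1, q_1); compute convergents through index 1.
Convergents (p_i = a_i*p_{i-1} + p_{i-2}, q_i = a_i*q_{i-1} + q_{i-2} with p_{-2}=0, p_{-1}=1, q_{-2}=1, q_{-1}=0):
  i=0: a_0=3, p_0 = 3*1 + 0 = 3, q_0 = 3*0 + 1 = 1.
  i=1: a_1=1, p_1 = 1*3 + 1 = 4, q_1 = 1*1 + 0 = 1.
Check: 4^2 - 15*1^2 = 16 - 15 = 1, so (x, y) = (4, 1) solves the equation, and by the theorem it is the least positive solution.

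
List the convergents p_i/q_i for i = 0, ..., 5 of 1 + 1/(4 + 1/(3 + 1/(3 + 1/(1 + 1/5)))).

Using the convergent recurrence p_i = a_i*p_{i-1} + p_{i-2}, q_i = a_i*q_{i-1} + q_{i-2} with p_{-2}=0, p_{-1}=1, q_{-2}=1, q_{-1}=0:
  i=0: a_0=1, p_0 = 1*1 + 0 = 1, q_0 = 1*0 + 1 = 1.
  i=1: a_1=4, p_1 = 4*1 + 1 = 5, q_1 = 4*1 + 0 = 4.
  i=2: a_2=3, p_2 = 3*5 + 1 = 16, q_2 = 3*4 + 1 = 13.
  i=3: a_3=3, p_3 = 3*16 + 5 = 53, q_3 = 3*13 + 4 = 43.
  i=4: a_4=1, p_4 = 1*53 + 16 = 69, q_4 = 1*43 + 13 = 56.
  i=5: a_5=5, p_5 = 5*69 + 53 = 398, q_5 = 5*56 + 43 = 323.

1/1, 5/4, 16/13, 53/43, 69/56, 398/323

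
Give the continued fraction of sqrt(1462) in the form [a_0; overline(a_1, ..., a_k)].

Write x_i = (sqrt(1462) + m_i)/d_i with (m_0, d_0) = (0, 1). a_0 = floor(sqrt(1462)) = 38, since 38^2 = 1444 <= 1462 < 1521 = 39^2.
Iterate m_{i+1} = d_i*a_i - m_i, d_{i+1} = (1462 - m_{i+1}^2)/d_i, a_{i+1} = floor((a_0 + m_{i+1})/d_{i+1}):
  m_1 = 1*38 - 0 = 38, d_1 = (1462 - 38^2)/1 = 18/1 = 18, a_1 = floor((38 + 38)/18) = 4.
  m_2 = 18*4 - 38 = 34, d_2 = (1462 - 34^2)/18 = 306/18 = 17, a_2 = floor((38 + 34)/17) = 4.
  m_3 = 17*4 - 34 = 34, d_3 = (1462 - 34^2)/17 = 306/17 = 18, a_3 = floor((38 + 34)/18) = 4.
  m_4 = 18*4 - 34 = 38, d_4 = (1462 - 38^2)/18 = 18/18 = 1, a_4 = floor((38 + 38)/1) = 76.
  m_5 = 1*76 - 38 = 38, d_5 = (1462 - 38^2)/1 = 18/1 = 18: (m_5, d_5) = (m_1, d_1) = (38, 18), so from here the quotients repeat a_1, ..., a_4; the period length is 4.
Hence the expansion of sqrt(1462) is a_0 = 38 followed by the repeating block 4, 4, 4, 76 (period 4).

[38; overline(4, 4, 4, 76)]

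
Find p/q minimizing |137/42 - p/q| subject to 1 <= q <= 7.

Expand x = 137/42 as a continued fraction with the Euclidean algorithm:
  137 = 3*42 + 11, so a_0 = 3.
  42 = 3*11 + 9, so a_1 = 3.
  11 = 1*9 + 2, so a_2 = 1.
  9 = 4*2 + 1, so a_3 = 4.
  2 = 2*1 + 0, so a_4 = 2.
so x = [3; 3, 1, 4, 2].
Convergents (p_i = a_i*p_{i-1} + p_{i-2}, q_i = a_i*q_{i-1} + q_{i-2} with p_{-2}=0, p_{-1}=1, q_{-2}=1, q_{-1}=0), until the denominator exceeds 7:
  i=0: a_0=3, p_0 = 3*1 + 0 = 3, q_0 = 3*0 + 1 = 1.
  i=1: a_1=3, p_1 = 3*3 + 1 = 10, q_1 = 3*1 + 0 = 3.
  i=2: a_2=1, p_2 = 1*10 + 3 = 13, q_2 = 1*3 + 1 = 4.
  i=3: a_3=4, p_3 = 4*13 + 10 = 62, q_3 = 4*4 + 3 = 19.
q_3 = 19 > 7, so the last convergent with denominator <= 7 is p_2/q_2 = 13/4.
The closest fraction with denominator <= 7 is either p_2/q_2 or the intermediate fraction (k*p_2 + p_1)/(k*q_2 + q_1) with the largest k >= 1 whose denominator stays <= 7; these approach x as k grows, and every other convergent or intermediate fraction in range is farther away.
Largest k: floor((7 - q_1)/q_2) = floor((7 - 3)/4) = 1.
That gives (1*13 + 10)/(1*4 + 3) = 23/7.
Compare the errors: |x - 13/4| = |137*4 - 13*42|/(42*4) = 2/168, and |x - 23/7| = |137*7 - 23*42|/(42*7) = 7/294.
Cross-multiplying, 2*294 = 588 < 1176 = 7*168, so 2/168 is smaller: the convergent 13/4 is closer to x than 23/7.

13/4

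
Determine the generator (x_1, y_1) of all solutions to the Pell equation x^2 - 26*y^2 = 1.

(x, y) = (51, 10)

First expand sqrt(26) as a continued fraction. With x_i = (sqrt(26) + m_i)/d_i and (m_0, d_0) = (0, 1): a_0 = floor(sqrt(26)) = 5, since 5^2 = 25 <= 26 < 36 = 6^2.
Iterate m_{i+1} = d_i*a_i - m_i, d_{i+1} = (26 - m_{i+1}^2)/d_i, a_{i+1} = floor((a_0 + m_{i+1})/d_{i+1}):
  m_1 = 1*5 - 0 = 5, d_1 = (26 - 5^2)/1 = 1/1 = 1, a_1 = floor((5 + 5)/1) = 10.
  m_2 = 1*10 - 5 = 5, d_2 = (26 - 5^2)/1 = 1/1 = 1: (m_2, d_2) = (m_1, d_1) = (5, 1), so from here the quotient a_1 repeats; the period length is 1.
So sqrt(26) = [5; (10)] with period length k = 1.
k is odd, so (p_{k-1}, q_{k-1}) only solves x^2 - 26y^2 = -1 and the fundamental solution of x^2 - 26y^2 = 1 is (p_{2k-1}, q_{2k-1}) = (p_1, q_1); compute convergents through index 1, running through the period twice.
Convergents (p_i = a_i*p_{i-1} + p_{i-2}, q_i = a_i*q_{i-1} + q_{i-2} with p_{-2}=0, p_{-1}=1, q_{-2}=1, q_{-1}=0):
  i=0: a_0=5, p_0 = 5*1 + 0 = 5, q_0 = 5*0 + 1 = 1.
  i=1: a_1=10, p_1 = 10*5 + 1 = 51, q_1 = 10*1 + 0 = 10.
Indeed p_0^2 - 26*q_0^2 = 25 - 26 = -1, not +1.
Check: 51^2 - 26*10^2 = 2601 - 2600 = 1, so (x, y) = (51, 10) solves the equation, and by the theorem it is the least positive solution.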